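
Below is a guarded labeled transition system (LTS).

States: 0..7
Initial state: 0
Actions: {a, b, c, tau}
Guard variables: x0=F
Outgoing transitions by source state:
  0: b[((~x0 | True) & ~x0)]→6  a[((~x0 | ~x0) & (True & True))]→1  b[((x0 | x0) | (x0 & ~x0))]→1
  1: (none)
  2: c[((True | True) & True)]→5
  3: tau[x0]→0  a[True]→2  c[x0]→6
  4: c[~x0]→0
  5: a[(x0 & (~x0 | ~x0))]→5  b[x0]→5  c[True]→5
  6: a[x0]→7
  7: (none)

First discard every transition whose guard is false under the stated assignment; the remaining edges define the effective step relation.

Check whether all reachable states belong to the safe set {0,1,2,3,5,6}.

Answer: INVARIANT HOLDS

Analysis:
Inv-set: {0,1,2,3,5,6}
Reach set: {0,1,6}
  0: safe
  1: safe
  6: safe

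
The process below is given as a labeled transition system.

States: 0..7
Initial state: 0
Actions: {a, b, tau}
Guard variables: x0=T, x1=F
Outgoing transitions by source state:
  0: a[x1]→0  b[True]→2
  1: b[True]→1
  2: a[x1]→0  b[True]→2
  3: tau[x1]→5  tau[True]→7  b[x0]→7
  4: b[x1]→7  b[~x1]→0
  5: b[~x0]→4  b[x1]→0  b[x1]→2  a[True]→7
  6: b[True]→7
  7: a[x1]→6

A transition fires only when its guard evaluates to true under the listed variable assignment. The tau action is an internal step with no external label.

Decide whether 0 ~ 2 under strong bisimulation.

Answer: BISIMILAR

Analysis:
Bisimulation quotient by refinement:
  π0 = {{0,1,2,3,4,5,6,7}}
  π1 = {{0,1,2,4,6},{3},{5},{7}}
  π2 = {{0,1,2,4},{3},{5},{6},{7}}
Fixed point at round 3; 5 class(es).
0∈{0,1,2,4}, 2∈{0,1,2,4}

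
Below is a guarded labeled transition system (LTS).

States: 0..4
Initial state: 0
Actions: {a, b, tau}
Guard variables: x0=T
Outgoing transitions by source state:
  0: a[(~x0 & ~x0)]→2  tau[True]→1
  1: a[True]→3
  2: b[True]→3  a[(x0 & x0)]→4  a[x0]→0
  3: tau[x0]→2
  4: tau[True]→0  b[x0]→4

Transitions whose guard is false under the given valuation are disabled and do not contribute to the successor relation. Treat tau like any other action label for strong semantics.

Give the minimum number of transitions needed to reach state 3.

Answer: 2

Working:
BFS to 3:
  depth 0: {0}
  depth 1: {1}
  depth 2: {3}
3 enters at depth 2; path tau·a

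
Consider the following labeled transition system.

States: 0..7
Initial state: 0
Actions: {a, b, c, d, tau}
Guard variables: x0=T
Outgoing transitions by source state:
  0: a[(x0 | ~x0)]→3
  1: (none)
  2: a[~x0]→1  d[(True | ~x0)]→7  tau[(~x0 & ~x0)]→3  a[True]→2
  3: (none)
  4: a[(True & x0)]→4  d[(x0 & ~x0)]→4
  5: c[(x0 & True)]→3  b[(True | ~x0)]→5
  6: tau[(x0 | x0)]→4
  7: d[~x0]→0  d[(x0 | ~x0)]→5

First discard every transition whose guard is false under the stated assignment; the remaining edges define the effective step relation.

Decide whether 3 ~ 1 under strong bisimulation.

Compute ~ classes (split until stable):
  round 0: {{0,1,2,3,4,5,6,7}}
  round 1: {{0,4},{1,3},{2},{5},{6},{7}}
  round 2: {{0},{1,3},{2},{4},{5},{6},{7}}
7 equivalence class(es) (converged in 3)
class of 3: {1,3}; class of 1: {1,3}

Answer: BISIMILAR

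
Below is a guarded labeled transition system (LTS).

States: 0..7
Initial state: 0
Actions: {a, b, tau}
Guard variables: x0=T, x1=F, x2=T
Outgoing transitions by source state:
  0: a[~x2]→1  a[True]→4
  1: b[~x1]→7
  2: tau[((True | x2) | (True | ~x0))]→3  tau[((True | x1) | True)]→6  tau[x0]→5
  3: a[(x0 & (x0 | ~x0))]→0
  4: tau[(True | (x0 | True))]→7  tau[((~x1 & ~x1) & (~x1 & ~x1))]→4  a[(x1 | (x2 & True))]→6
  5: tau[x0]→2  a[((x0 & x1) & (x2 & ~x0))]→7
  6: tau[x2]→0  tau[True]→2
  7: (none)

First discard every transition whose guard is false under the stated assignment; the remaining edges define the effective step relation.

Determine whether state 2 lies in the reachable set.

Guard filter leaves 12 enabled edge(s).
L0 = {0}
L1 = {4}  cumulative {0,4}
L2 = {6,7}  cumulative {0,4,6,7}
L3 = {2}  cumulative {0,2,4,6,7}
L4 = {3,5}  cumulative {0,2,3,4,5,6,7}
R = {0,2,3,4,5,6,7}
Path to 2: a·a·tau

Answer: REACHABLE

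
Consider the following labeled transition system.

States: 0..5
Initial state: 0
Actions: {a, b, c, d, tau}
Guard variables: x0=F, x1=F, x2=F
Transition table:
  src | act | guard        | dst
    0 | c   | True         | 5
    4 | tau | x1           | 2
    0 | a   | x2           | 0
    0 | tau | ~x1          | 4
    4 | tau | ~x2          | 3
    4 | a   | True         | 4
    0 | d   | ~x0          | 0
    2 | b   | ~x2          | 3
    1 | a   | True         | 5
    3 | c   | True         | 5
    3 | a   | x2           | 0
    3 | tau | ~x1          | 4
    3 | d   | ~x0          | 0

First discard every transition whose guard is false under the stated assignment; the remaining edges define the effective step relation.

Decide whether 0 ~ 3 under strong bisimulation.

Answer: BISIMILAR

Working:
Refine partition for ~:
  π0 = {{0,1,2,3,4,5}}
  π1 = {{0,3},{1},{2},{4},{5}}
stable after 2 split(s): 5 block(s)
[0]={0,3}  [3]={0,3}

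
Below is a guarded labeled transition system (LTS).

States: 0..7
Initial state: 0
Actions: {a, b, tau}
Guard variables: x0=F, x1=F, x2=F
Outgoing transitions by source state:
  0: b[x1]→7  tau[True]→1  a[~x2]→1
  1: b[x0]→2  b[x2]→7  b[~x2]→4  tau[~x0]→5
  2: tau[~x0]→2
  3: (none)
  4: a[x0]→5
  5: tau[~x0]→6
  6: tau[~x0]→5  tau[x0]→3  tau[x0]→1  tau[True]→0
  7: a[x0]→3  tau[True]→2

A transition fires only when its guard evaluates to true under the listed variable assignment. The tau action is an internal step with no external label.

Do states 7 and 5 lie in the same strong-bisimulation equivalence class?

Compute ~ classes (split until stable):
  P[0] = {{0,1,2,3,4,5,6,7}}
  P[1] = {{0},{1},{2,5,6,7},{3,4}}
  P[2] = {{0},{1},{2,5,7},{3,4},{6}}
  P[3] = {{0},{1},{2,7},{3,4},{5},{6}}
6 equivalence class(es) (converged in 4)
class of 7: {2,7}; class of 5: {5}

Answer: NOT BISIMILAR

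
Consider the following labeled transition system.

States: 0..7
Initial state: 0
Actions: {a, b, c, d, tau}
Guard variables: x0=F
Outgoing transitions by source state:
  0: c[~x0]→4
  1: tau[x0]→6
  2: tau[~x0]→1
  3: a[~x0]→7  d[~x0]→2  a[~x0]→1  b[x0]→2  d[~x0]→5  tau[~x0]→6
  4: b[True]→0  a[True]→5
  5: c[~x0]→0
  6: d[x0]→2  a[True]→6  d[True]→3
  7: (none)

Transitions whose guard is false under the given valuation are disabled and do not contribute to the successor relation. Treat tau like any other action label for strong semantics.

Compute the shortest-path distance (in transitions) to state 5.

Breadth-first toward 5:
  L0 = {0}
  L1 = {4}
  L2 = {5}
5 enters at depth 2; path c·a

Answer: 2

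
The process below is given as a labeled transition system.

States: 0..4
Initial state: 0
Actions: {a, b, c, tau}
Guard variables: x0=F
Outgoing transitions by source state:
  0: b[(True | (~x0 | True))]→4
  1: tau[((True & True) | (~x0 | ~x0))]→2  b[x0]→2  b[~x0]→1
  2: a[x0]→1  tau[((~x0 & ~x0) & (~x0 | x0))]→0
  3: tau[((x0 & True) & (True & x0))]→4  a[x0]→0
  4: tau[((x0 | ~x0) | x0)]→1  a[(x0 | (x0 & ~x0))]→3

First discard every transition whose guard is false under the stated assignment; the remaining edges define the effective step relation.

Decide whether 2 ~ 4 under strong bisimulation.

Answer: NOT BISIMILAR

Trace:
Bisimulation quotient by refinement:
  round 0: {{0,1,2,3,4}}
  round 1: {{0},{1},{2,4},{3}}
  round 2: {{0},{1},{2},{3},{4}}
5 equivalence class(es) (converged in 3)
2∈{2}, 4∈{4}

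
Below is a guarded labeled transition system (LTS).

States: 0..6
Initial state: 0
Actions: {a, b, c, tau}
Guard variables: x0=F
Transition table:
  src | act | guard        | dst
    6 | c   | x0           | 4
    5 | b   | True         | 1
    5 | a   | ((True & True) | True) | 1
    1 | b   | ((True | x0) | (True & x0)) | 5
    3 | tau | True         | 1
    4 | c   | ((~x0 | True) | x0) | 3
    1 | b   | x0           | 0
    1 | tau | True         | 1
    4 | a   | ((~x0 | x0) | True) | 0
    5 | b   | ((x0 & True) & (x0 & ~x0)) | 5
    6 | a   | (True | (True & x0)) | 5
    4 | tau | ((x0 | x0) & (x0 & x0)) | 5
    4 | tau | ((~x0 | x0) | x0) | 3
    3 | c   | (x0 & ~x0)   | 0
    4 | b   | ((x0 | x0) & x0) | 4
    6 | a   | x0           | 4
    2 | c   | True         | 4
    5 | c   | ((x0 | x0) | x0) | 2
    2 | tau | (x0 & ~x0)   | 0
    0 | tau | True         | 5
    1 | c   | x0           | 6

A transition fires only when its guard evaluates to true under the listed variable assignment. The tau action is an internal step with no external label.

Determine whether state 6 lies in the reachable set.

Answer: UNREACHABLE

Working:
After dropping false guards: 11 live edges.
depth 0: {0}
depth 1: {5}  total {0,5}
depth 2: {1}  total {0,1,5}
R = {0,1,5}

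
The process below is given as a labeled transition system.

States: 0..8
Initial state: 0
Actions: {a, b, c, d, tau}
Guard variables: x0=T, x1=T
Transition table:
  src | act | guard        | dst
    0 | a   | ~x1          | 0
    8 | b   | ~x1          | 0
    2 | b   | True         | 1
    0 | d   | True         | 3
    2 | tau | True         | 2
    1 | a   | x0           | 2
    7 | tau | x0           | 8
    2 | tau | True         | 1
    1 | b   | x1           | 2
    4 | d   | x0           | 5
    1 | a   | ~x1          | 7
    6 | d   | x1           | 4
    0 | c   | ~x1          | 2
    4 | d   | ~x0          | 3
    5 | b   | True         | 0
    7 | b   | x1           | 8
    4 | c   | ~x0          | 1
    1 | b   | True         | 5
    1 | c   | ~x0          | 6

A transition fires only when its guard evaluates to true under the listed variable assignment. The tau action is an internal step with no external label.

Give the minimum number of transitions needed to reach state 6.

Answer: UNREACHABLE

Working:
Layered search for 6:
  Layer 0: {0}
  Layer 1: {3}
6 never appears.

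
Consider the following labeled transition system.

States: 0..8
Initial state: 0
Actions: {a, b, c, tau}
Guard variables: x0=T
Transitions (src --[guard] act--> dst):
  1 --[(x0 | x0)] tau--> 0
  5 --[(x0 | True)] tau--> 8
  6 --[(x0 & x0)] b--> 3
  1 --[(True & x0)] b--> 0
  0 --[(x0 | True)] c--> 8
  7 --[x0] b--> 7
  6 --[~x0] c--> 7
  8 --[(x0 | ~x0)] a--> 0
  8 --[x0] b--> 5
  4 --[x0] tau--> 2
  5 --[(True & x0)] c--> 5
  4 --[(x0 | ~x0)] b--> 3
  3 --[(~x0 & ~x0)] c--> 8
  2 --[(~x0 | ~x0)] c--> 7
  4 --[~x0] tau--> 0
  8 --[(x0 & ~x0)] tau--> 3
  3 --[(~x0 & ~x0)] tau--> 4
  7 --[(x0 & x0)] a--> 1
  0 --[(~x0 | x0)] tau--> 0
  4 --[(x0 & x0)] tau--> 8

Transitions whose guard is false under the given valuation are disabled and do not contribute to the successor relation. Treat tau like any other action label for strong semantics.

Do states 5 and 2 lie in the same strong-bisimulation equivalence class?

Bisimulation quotient by refinement:
  P[0] = {{0,1,2,3,4,5,6,7,8}}
  P[1] = {{0,5},{1,4},{2,3},{6},{7,8}}
  P[2] = {{0},{1},{2,3},{4},{5},{6},{7},{8}}
stable after 3 split(s): 8 block(s)
5∈{5}, 2∈{2,3}

Answer: NOT BISIMILAR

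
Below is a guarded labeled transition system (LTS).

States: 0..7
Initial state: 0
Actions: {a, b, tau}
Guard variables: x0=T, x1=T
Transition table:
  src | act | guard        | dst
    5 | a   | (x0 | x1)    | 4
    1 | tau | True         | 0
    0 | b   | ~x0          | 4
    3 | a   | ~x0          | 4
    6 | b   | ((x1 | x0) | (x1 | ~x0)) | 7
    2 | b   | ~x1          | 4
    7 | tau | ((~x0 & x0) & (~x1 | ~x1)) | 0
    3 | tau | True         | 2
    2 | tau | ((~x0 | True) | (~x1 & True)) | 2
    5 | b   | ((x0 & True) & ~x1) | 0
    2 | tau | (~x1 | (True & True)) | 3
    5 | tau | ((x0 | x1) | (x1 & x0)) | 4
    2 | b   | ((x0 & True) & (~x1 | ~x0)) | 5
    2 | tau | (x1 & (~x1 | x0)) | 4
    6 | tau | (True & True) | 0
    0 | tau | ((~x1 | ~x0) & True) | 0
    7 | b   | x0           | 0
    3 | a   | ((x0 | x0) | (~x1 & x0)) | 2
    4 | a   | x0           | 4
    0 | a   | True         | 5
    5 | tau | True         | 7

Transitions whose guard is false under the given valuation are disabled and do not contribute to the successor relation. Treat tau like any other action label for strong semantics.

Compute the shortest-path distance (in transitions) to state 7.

Answer: 2

Trace:
Layered search for 7:
  Layer 0: {0}
  Layer 1: {5}
  Layer 2: {4,7}
7 enters at depth 2; path a·tau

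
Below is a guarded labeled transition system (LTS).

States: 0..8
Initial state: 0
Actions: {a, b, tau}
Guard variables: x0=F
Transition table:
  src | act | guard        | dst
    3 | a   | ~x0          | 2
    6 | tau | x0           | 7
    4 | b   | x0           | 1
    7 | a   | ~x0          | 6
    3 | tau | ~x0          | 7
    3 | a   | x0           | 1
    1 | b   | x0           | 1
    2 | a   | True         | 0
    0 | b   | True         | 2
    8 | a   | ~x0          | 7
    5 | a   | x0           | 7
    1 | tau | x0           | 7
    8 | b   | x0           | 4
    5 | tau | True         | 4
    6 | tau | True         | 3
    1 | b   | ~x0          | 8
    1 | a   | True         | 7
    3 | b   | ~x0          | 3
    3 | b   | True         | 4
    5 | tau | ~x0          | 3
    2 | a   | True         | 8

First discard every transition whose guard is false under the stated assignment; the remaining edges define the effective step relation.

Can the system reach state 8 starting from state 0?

Answer: REACHABLE

Analysis:
14 transition(s) survive guard evaluation.
Layer 0: {0}
Layer 1: {2}  cumulative {0,2}
Layer 2: {8}  cumulative {0,2,8}
Layer 3: {7}  cumulative {0,2,7,8}
Layer 4: {6}  cumulative {0,2,6,7,8}
Layer 5: {3}  cumulative {0,2,3,6,7,8}
Layer 6: {4}  cumulative {0,2,3,4,6,7,8}
Reach set: {0,2,3,4,6,7,8}
trace reaching 8: b·a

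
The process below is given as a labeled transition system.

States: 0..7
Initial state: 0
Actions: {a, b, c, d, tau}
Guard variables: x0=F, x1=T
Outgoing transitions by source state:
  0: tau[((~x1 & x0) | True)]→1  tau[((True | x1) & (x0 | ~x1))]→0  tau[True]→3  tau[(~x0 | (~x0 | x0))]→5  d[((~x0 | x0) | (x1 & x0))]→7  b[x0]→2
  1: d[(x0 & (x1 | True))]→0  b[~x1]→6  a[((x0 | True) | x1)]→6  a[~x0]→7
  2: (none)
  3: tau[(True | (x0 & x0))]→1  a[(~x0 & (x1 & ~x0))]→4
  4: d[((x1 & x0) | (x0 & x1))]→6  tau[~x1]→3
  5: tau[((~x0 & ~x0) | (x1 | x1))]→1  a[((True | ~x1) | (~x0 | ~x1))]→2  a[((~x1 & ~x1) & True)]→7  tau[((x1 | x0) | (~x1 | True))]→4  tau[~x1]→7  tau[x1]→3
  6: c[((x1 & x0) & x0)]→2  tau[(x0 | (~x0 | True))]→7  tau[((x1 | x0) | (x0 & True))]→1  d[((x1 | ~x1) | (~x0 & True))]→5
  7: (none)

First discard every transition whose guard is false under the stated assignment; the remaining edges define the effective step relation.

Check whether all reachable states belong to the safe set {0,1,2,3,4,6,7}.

Safe = {0,1,2,3,4,6,7}
Reachable = {0,1,2,3,4,5,6,7}
  0: safe
  1: safe
  2: safe
  3: safe
  4: safe
  5: VIOLATES
  6: safe
  7: safe
witness against invariant: tau → 5

Answer: INVARIANT VIOLATED at state 5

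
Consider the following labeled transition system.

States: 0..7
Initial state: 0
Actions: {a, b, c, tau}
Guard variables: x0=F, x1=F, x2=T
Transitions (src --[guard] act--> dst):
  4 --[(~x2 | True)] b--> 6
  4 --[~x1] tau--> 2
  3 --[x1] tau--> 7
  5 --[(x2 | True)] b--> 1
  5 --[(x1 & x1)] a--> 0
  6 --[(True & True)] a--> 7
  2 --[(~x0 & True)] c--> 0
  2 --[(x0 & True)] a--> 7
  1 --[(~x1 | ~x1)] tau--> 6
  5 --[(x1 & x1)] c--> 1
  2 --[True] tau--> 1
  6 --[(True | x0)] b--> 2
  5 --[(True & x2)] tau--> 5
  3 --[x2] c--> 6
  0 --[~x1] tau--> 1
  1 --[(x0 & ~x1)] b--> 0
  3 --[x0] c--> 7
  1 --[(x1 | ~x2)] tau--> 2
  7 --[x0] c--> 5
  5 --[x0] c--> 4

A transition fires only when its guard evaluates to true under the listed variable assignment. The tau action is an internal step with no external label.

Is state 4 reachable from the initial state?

Answer: UNREACHABLE

Working:
Guard filter leaves 11 enabled edge(s).
Layer 0: {0}
Layer 1: {1}  cumulative {0,1}
Layer 2: {6}  cumulative {0,1,6}
Layer 3: {2,7}  cumulative {0,1,2,6,7}
Reachable = {0,1,2,6,7}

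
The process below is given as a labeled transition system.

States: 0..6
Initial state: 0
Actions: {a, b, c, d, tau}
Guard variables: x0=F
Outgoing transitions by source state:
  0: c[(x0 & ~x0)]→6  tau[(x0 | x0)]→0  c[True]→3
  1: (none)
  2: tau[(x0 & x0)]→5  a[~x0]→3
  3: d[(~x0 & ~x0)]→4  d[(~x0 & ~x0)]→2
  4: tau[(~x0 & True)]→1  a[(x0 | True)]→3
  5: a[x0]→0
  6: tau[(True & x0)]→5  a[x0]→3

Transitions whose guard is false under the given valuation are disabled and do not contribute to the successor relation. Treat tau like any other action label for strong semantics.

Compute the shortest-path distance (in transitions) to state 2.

Answer: 2

Trace:
Breadth-first toward 2:
  L0 = {0}
  L1 = {3}
  L2 = {2,4}
depth(2)=2, e.g. c·d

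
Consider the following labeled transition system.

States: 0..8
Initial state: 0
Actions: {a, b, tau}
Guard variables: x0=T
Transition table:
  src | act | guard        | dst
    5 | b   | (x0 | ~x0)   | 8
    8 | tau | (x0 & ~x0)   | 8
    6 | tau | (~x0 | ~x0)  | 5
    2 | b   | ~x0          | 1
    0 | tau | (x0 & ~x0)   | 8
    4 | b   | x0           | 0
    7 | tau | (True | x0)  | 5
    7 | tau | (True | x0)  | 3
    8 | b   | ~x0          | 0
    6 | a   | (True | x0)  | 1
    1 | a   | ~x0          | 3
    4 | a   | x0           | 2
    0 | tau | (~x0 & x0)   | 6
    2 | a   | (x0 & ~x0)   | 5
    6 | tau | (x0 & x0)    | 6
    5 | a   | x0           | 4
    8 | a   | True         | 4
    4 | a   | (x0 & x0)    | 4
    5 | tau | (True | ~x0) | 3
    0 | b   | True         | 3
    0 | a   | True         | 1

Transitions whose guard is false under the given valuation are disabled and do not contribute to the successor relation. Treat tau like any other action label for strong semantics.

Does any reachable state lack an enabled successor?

Answer: DEADLOCK at state 1

Analysis:
Reachable = {0,1,3}
  0: a→1  b→3  [deg 2]
  1: ∅  [STUCK]
  3: ∅  [STUCK]
trace reaching 1: a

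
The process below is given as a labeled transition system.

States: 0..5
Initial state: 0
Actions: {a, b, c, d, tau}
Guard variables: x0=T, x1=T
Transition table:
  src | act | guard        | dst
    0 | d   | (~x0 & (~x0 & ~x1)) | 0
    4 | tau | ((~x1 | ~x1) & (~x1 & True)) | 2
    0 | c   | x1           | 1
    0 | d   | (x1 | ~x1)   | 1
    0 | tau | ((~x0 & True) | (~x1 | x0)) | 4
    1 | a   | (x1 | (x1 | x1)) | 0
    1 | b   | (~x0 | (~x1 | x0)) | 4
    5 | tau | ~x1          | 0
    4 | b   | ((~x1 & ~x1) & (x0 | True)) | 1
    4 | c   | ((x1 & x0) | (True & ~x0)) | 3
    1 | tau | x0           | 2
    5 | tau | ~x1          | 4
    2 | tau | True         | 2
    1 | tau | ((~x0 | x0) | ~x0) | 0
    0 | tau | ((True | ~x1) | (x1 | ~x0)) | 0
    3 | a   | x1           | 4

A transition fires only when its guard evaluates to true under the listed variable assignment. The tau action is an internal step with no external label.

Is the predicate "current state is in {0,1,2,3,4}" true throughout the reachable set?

Answer: INVARIANT HOLDS

Working:
Inv-set: {0,1,2,3,4}
Reach set: {0,1,2,3,4}
  0: safe
  1: safe
  2: safe
  3: safe
  4: safe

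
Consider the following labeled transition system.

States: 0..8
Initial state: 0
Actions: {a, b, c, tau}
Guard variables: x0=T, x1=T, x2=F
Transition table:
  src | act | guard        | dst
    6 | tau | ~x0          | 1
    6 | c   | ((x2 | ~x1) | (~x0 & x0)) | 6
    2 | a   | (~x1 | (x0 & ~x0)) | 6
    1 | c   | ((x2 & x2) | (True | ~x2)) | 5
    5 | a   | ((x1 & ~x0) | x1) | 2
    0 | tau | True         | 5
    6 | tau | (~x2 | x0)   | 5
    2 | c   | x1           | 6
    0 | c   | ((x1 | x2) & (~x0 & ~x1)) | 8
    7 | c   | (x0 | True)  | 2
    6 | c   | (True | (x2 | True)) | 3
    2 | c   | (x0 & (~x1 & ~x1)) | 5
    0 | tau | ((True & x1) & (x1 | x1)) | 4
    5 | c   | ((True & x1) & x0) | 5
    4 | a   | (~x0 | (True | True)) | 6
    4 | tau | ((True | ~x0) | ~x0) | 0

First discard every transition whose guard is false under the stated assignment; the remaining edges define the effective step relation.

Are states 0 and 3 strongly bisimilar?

Compute ~ classes (split until stable):
  π0 = {{0,1,2,3,4,5,6,7,8}}
  π1 = {{0},{1,2,7},{3,8},{4},{5},{6}}
  π2 = {{0},{1},{2},{3,8},{4},{5},{6},{7}}
8 equivalence class(es) (converged in 3)
class of 0: {0}; class of 3: {3,8}

Answer: NOT BISIMILAR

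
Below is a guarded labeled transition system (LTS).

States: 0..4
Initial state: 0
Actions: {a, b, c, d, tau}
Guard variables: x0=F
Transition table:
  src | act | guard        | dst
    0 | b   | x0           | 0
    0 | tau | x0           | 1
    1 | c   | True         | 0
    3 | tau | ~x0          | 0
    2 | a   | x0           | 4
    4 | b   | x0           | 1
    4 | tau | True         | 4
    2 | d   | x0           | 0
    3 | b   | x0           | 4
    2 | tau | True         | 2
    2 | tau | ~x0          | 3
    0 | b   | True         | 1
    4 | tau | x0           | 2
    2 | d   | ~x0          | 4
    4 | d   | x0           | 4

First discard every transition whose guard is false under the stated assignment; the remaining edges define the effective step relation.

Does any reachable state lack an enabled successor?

R = {0,1}
  0: b→1  [1 out]
  1: c→0  [1 out]

Answer: DEADLOCK-FREE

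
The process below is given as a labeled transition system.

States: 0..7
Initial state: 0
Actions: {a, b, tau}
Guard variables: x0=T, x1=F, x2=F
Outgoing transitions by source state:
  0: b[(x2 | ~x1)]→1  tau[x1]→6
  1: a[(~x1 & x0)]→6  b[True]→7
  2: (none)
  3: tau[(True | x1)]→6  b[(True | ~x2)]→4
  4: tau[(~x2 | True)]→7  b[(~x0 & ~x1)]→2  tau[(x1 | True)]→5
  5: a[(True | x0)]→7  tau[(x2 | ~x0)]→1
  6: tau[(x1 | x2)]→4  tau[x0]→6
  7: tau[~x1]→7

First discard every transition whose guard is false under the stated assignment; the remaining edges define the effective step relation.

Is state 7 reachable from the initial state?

Answer: REACHABLE

Working:
Guard filter leaves 10 enabled edge(s).
L0 = {0}
L1 = {1}  total {0,1}
L2 = {6,7}  total {0,1,6,7}
Reachable = {0,1,6,7}
Path to 7: b·b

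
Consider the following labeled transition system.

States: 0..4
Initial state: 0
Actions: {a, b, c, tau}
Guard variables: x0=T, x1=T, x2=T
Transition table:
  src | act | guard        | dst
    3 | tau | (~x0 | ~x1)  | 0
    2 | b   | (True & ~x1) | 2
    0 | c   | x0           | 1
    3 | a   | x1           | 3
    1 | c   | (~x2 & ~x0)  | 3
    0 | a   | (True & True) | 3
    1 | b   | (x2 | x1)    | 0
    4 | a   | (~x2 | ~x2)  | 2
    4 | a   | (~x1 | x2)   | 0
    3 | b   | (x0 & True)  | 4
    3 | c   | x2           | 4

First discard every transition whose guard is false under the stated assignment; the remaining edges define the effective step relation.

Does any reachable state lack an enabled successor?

Answer: DEADLOCK-FREE

Working:
R = {0,1,3,4}
  0: a→3  c→1  [2 out]
  1: b→0  [1 out]
  3: a→3  b→4  c→4  [3 out]
  4: a→0  [1 out]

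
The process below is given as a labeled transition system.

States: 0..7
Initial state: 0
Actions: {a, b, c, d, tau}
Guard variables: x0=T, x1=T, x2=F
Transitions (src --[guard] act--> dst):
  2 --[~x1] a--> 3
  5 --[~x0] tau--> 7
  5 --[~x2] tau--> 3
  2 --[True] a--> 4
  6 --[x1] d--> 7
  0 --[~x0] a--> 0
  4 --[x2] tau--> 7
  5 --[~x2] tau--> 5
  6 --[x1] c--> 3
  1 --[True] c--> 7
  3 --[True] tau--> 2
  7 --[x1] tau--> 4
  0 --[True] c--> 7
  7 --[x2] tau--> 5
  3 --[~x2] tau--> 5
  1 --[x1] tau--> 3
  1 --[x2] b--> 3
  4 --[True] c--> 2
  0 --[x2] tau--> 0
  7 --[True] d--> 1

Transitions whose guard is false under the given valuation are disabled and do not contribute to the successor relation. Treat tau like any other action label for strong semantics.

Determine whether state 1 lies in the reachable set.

13 transition(s) survive guard evaluation.
Layer 0: {0}
Layer 1: {7}  now seen {0,7}
Layer 2: {1,4}  now seen {0,1,4,7}
Layer 3: {2,3}  now seen {0,1,2,3,4,7}
Layer 4: {5}  now seen {0,1,2,3,4,5,7}
R = {0,1,2,3,4,5,7}
trace reaching 1: c·d

Answer: REACHABLE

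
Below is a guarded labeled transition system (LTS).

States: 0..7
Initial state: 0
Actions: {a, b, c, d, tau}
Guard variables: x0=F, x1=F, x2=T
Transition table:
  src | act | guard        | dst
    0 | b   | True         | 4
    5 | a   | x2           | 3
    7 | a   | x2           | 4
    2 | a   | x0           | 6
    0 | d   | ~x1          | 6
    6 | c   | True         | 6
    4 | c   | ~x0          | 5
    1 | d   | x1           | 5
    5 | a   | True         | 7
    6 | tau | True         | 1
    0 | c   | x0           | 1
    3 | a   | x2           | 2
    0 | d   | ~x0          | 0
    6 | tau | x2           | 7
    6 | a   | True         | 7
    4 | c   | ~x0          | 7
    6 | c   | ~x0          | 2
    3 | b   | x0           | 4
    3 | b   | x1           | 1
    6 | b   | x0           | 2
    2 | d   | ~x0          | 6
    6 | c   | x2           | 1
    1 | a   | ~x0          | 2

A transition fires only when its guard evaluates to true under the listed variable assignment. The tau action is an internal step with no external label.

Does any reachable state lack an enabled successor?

Answer: DEADLOCK-FREE

Analysis:
Reachable = {0,1,2,3,4,5,6,7}
  0: b→4  d→0  d→6  [3 out]
  1: a→2  [1 out]
  2: d→6  [1 out]
  3: a→2  [1 out]
  4: c→5  c→7  [2 out]
  5: a→3  a→7  [2 out]
  6: a→7  c→1  c→2  c→6  tau→1  tau→7  [6 out]
  7: a→4  [1 out]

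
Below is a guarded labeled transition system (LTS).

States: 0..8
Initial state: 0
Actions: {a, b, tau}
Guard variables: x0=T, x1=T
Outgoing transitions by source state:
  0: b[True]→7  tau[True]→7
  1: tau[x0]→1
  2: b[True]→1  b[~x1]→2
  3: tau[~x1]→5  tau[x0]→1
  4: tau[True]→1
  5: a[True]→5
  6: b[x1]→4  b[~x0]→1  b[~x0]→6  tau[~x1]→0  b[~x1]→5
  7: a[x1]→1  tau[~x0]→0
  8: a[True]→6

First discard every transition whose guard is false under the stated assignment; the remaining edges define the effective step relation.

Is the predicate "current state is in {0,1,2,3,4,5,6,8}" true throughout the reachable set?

Allowed set {0,1,2,3,4,5,6,8}
Reachable = {0,1,7}
  0: ok
  1: ok
  7: ✗ unsafe
counterexample path to 7: b

Answer: INVARIANT VIOLATED at state 7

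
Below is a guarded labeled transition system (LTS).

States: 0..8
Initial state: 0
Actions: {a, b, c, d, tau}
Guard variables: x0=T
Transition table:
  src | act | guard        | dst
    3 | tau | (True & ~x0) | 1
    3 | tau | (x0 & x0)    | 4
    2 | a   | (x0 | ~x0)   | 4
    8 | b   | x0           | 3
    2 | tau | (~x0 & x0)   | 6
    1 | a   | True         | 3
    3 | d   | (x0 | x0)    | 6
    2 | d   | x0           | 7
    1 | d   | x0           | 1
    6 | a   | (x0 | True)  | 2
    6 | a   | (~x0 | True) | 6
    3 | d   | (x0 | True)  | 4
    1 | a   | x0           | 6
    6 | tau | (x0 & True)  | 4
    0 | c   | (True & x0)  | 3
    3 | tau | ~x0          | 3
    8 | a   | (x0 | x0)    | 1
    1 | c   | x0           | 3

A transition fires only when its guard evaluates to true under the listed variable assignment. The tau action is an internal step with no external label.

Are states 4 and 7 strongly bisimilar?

Compute ~ classes (split until stable):
  P[0] = {{0,1,2,3,4,5,6,7,8}}
  P[1] = {{0},{1},{2},{3},{4,5,7},{6},{8}}
7 equivalence class(es) (converged in 2)
class of 4: {4,5,7}; class of 7: {4,5,7}

Answer: BISIMILAR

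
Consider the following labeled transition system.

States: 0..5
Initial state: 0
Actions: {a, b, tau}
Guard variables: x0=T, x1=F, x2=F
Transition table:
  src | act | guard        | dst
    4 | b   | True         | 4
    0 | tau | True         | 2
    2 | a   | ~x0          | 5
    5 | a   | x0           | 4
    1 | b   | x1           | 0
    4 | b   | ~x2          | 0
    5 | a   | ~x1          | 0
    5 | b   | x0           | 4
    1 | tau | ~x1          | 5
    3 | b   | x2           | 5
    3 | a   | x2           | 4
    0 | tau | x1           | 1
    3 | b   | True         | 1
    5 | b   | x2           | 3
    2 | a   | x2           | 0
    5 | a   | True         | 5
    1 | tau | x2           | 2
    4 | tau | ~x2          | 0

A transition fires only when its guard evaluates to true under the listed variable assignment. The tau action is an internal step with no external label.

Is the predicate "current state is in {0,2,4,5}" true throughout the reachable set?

Inv-set: {0,2,4,5}
Reachable = {0,2}
  0: ✓
  2: ✓

Answer: INVARIANT HOLDS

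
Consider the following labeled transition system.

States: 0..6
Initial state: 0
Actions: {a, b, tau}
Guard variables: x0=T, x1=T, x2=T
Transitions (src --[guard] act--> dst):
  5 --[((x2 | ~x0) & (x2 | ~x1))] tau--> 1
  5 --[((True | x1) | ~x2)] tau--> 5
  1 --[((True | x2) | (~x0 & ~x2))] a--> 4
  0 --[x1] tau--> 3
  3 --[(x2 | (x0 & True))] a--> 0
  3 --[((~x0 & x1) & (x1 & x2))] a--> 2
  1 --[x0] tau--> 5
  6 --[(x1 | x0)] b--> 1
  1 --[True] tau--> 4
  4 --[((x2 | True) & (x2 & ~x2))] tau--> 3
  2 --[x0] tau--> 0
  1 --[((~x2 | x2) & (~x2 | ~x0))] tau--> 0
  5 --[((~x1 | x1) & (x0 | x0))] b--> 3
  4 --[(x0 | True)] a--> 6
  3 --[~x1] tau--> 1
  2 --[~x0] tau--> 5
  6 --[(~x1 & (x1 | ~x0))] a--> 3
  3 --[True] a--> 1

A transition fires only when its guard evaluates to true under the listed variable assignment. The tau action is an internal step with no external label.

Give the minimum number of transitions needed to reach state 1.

Answer: 2

Analysis:
Layered search for 1:
  L0 = {0}
  L1 = {3}
  L2 = {1}
first hit 1 at d=2 via tau·a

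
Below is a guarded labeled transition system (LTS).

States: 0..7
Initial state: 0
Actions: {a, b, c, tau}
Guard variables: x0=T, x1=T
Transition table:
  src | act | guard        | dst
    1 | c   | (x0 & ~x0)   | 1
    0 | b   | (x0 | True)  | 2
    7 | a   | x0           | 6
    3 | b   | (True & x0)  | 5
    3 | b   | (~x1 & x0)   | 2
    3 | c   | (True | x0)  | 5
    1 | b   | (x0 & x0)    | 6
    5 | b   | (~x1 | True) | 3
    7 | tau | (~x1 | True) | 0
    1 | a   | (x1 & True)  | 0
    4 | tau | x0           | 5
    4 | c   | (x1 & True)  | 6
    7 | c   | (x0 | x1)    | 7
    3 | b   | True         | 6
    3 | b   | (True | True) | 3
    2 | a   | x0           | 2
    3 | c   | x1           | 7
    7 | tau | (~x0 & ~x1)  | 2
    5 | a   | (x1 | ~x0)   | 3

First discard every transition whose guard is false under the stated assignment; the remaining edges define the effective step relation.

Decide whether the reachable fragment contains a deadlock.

Answer: DEADLOCK-FREE

Trace:
Reachable = {0,2}
  0: b→2  [deg 1]
  2: a→2  [deg 1]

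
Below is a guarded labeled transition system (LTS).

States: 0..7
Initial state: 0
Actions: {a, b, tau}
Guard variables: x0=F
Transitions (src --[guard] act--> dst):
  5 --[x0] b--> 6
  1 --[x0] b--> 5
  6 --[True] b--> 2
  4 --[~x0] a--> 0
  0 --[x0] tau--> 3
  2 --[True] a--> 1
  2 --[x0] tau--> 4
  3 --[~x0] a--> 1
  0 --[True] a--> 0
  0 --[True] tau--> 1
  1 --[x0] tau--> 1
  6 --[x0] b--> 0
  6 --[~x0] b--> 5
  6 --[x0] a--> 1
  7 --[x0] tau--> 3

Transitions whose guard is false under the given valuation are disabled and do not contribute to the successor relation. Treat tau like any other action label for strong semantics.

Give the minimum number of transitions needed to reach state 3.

Breadth-first toward 3:
  depth 0: {0}
  depth 1: {1}
3 never appears.

Answer: UNREACHABLE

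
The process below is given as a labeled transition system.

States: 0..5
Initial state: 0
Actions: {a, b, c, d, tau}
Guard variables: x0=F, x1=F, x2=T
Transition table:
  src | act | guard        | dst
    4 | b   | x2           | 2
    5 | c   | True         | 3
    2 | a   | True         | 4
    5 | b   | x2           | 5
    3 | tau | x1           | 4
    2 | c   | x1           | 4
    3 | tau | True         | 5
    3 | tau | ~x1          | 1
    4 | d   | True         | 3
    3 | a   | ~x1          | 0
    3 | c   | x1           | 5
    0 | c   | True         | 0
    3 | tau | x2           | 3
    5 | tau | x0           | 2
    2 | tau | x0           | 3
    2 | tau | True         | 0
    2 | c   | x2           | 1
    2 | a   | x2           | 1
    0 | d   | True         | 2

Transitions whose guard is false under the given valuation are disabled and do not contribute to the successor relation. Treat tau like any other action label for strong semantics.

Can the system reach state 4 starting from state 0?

Answer: REACHABLE

Analysis:
14 transition(s) survive guard evaluation.
Layer 0: {0}
Layer 1: {2}  total {0,2}
Layer 2: {1,4}  total {0,1,2,4}
Layer 3: {3}  total {0,1,2,3,4}
Layer 4: {5}  total {0,1,2,3,4,5}
Reach set: {0,1,2,3,4,5}
Path to 4: d·a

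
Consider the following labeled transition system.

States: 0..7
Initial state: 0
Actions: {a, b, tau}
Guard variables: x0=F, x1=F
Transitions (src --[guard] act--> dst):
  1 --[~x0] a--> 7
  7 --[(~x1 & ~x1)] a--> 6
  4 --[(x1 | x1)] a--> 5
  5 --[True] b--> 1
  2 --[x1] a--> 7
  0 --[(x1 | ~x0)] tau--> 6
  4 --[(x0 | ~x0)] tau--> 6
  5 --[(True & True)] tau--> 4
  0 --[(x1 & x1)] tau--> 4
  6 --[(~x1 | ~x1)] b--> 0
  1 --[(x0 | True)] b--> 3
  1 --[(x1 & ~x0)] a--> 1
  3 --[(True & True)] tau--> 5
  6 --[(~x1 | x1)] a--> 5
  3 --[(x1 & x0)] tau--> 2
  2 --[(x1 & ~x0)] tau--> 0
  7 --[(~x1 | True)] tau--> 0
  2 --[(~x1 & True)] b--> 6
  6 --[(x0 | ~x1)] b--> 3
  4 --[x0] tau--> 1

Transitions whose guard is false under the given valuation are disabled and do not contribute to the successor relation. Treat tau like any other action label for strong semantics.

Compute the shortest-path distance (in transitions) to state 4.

Answer: 3

Analysis:
Breadth-first toward 4:
  L0 = {0}
  L1 = {6}
  L2 = {3,5}
  L3 = {1,4}
4 enters at depth 3; path tau·a·tau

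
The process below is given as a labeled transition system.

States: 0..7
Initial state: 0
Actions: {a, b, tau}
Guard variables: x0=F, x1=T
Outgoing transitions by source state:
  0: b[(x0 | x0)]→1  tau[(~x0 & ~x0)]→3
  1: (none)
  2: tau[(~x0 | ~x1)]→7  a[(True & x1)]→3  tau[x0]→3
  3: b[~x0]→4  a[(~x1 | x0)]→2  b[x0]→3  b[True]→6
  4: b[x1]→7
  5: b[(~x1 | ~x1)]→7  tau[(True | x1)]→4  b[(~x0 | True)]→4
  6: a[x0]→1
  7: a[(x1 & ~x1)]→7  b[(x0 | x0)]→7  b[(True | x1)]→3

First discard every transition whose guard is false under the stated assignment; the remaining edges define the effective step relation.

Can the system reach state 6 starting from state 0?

Guard filter leaves 9 enabled edge(s).
L0 = {0}
L1 = {3}  total {0,3}
L2 = {4,6}  total {0,3,4,6}
L3 = {7}  total {0,3,4,6,7}
R = {0,3,4,6,7}
trace reaching 6: tau·b

Answer: REACHABLE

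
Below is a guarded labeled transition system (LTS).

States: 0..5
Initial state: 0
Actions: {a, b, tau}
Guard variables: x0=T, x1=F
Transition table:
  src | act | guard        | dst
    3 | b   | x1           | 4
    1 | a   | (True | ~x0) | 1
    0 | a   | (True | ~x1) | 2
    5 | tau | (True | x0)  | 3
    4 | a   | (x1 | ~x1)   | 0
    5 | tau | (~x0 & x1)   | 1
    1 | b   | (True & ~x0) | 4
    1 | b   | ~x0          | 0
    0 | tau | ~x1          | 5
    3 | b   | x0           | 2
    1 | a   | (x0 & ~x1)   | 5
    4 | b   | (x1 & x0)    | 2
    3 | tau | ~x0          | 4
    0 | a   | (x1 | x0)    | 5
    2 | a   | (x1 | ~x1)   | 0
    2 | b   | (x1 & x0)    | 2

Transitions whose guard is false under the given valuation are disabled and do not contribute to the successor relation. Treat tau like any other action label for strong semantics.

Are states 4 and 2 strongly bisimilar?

Answer: BISIMILAR

Trace:
Compute ~ classes (split until stable):
  π0 = {{0,1,2,3,4,5}}
  π1 = {{0},{1,2,4},{3},{5}}
  π2 = {{0},{1},{2,4},{3},{5}}
stable after 3 split(s): 5 block(s)
4∈{2,4}, 2∈{2,4}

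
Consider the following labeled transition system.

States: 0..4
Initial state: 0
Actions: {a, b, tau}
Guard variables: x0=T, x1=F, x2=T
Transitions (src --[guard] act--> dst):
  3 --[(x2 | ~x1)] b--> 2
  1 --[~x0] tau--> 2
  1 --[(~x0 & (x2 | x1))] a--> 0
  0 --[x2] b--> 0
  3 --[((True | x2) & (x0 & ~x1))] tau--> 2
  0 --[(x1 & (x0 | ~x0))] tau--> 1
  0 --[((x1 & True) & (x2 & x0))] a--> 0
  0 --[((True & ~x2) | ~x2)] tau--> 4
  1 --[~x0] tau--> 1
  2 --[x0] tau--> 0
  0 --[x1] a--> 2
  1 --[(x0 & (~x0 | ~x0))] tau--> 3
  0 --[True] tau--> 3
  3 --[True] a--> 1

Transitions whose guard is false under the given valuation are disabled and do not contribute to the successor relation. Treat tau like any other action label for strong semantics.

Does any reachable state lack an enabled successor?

Reach set: {0,1,2,3}
  0: b→0  tau→3  [deg 2]
  1: ∅  [STUCK]
  2: tau→0  [deg 1]
  3: a→1  b→2  tau→2  [deg 3]
Path to 1: tau·a

Answer: DEADLOCK at state 1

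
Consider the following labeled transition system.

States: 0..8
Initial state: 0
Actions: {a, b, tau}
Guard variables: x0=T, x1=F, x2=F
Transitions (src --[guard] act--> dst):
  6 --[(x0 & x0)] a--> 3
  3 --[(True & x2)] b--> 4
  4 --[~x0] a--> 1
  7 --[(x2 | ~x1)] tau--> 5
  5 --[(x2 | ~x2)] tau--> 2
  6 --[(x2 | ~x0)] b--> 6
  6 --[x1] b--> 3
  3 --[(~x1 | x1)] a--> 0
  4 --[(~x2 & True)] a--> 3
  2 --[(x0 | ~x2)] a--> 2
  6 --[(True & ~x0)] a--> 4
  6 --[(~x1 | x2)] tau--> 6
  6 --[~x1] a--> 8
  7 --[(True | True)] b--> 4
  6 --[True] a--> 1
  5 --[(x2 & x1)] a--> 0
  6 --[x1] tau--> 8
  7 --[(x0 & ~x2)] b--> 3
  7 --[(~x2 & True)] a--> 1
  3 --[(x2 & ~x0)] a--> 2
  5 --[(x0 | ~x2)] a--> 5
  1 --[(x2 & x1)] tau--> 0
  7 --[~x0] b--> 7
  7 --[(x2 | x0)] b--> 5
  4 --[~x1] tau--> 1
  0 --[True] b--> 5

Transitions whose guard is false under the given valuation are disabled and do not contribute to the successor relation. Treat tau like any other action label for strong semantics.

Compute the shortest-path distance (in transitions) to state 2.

Breadth-first toward 2:
  L0 = {0}
  L1 = {5}
  L2 = {2}
depth(2)=2, e.g. b·tau

Answer: 2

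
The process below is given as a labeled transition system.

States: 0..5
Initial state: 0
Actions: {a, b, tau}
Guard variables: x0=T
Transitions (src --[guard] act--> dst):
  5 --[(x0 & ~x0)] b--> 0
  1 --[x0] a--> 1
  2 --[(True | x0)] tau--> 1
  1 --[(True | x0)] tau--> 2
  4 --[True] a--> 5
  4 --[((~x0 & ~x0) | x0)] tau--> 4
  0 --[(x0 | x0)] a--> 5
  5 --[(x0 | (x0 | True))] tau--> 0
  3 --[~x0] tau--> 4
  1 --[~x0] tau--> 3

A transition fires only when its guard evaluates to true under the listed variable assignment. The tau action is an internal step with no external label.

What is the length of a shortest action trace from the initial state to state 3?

Answer: UNREACHABLE

Trace:
BFS to 3:
  L0 = {0}
  L1 = {5}
3 never appears.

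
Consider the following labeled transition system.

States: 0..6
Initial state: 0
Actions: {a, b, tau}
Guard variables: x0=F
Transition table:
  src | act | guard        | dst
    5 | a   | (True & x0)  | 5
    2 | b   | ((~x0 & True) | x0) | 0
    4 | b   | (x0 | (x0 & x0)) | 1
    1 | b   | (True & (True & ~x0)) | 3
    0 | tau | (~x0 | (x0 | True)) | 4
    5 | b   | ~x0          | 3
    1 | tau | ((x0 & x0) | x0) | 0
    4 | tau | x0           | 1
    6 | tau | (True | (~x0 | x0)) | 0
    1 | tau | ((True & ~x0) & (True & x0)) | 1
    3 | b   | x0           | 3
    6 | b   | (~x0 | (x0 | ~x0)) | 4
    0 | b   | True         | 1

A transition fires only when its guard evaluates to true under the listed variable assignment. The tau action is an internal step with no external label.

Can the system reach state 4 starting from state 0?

After dropping false guards: 7 live edges.
depth 0: {0}
depth 1: {1,4}  cumulative {0,1,4}
depth 2: {3}  cumulative {0,1,3,4}
R = {0,1,3,4}
Path to 4: tau

Answer: REACHABLE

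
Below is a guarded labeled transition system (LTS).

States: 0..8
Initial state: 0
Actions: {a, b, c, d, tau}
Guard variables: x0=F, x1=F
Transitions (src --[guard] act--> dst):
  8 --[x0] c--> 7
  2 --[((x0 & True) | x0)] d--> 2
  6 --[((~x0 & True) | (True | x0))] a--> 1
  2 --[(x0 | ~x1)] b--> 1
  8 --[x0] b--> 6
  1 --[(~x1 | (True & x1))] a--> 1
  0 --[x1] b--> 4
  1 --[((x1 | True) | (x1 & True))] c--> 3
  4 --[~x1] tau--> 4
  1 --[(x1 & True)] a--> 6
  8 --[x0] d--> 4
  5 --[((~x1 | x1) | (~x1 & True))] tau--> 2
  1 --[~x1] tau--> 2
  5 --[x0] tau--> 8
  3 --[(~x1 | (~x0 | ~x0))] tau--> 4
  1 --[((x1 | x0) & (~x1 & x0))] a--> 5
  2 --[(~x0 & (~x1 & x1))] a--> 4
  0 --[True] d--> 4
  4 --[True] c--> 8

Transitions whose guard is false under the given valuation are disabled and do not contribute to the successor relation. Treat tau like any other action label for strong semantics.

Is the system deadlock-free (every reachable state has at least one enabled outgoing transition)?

Answer: DEADLOCK at state 8

Trace:
Reach set: {0,4,8}
  0: d→4  [1 exit(s)]
  4: c→8  tau→4  [2 exit(s)]
  8: ∅  [deadlock]
witness 8: d·c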